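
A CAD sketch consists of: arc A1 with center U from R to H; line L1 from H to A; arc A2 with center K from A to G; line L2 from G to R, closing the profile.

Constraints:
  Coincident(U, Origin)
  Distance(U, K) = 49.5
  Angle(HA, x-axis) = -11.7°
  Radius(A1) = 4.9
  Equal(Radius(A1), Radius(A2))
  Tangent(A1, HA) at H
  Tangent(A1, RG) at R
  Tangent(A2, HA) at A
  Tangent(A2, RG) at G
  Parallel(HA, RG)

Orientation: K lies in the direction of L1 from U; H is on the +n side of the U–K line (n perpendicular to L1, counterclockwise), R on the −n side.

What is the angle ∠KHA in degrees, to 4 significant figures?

5.653°

The slot axis is L1's direction at -11.7°, so u = (cos -11.7°, sin -11.7°) = (0.9792, -0.2028) and n = (−sin -11.7°, cos -11.7°) = (0.2028, 0.9792). U is at the origin and K lies 49.5 along u from U, so K = 49.5·u = (48.47, -10.04). Tangency of A1 to both parallel lines with radius 4.9 puts H and R at U ± 4.9·n: H = (0.9937, 4.798), R = (-0.9937, -4.798). Equal radii place A and G the same way about K: A = K + 4.9·n = (49.47, -5.240), G = K − 4.9·n = (47.48, -14.84). Then cos ∠KHA = HK·HA / (|HK||HA|), giving 5.653°.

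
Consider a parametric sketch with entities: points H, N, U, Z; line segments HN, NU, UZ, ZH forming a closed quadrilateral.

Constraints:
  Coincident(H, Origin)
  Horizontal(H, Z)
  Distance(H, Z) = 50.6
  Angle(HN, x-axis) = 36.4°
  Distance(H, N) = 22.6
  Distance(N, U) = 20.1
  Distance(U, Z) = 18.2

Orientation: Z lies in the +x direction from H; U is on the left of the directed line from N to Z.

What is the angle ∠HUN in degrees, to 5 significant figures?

19.311°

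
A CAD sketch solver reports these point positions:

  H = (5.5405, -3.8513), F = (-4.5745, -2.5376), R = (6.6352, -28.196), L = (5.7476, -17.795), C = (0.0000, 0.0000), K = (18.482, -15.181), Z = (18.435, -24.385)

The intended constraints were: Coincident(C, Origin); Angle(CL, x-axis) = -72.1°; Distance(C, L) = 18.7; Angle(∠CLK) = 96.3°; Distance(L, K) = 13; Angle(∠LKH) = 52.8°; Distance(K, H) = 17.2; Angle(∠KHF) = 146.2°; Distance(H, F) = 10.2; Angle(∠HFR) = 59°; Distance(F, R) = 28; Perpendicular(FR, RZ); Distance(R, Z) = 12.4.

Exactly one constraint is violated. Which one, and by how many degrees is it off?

Perpendicular(FR, RZ) — off by 5.70°.

C = (0.00, 0.00) ✓; CL at -72.10° ✓; |CL| = 18.70 ✓; ∠CLK = 96.30° ✓; |LK| = 13.00 ✓; ∠LKH = 52.80° ✓; |KH| = 17.20 ✓; ∠KHF = 146.2° ✓; |HF| = 10.20 ✓; ∠HFR = 59.00° ✓; |FR| = 28.00 ✓; ∠(FR, RZ) = 84.30° ✗; |RZ| = 12.40 ✓.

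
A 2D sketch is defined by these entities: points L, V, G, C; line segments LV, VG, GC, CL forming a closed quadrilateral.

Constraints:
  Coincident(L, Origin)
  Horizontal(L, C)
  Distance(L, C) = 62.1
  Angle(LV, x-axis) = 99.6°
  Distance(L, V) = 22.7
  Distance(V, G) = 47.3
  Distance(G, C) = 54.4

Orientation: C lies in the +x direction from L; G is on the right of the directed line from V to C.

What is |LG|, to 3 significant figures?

25.3

L is at the origin; L and C share the same y with |LC| = 62.1 and C in +x, so C = (62.1, 0). LV runs at 99.6° with |LV| = 22.7, so V = (-3.79, 22.4). G is determined by |VG| = 47.3 and |GC| = 54.4 together: it lies at the intersection of circle(V, 47.3) and circle(C, 54.4). With |VC| = 69.6, the foot of the radical line on VC is 29.6 from V and the perpendicular offset is √(47.3² − 29.6²) = 36.9. Taking the right-of-VC solution: G = (12.4, -22.1).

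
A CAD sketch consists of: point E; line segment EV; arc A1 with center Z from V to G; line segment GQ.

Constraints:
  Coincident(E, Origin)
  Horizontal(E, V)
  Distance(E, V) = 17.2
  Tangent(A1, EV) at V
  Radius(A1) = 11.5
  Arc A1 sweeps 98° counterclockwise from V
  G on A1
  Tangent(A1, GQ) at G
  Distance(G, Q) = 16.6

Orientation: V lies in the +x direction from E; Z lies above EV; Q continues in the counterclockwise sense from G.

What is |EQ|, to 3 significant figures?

39.5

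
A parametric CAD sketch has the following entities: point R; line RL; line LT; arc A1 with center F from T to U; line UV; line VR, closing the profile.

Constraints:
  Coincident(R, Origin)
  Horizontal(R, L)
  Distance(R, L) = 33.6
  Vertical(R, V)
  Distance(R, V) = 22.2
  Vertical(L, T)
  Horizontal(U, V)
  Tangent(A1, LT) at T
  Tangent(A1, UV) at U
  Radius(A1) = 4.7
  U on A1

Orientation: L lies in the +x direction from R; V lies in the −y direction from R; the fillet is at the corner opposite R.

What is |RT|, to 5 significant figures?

37.884

R is at the origin; RL is horizontal with |RL| = 33.6 and L on the +x side, so L = (33.600, 0.0000). R and V share the same x with |RV| = 22.2 and V on the −y side, so V = (0.0000, -22.200). The virtual corner opposite R is at (33.600, -22.200). A1 meets LT tangentially, so FT is at right angles to LT and the tangent condition forces FU to be normal to UV, with radius 4.7, so the center F sits 4.7 in from both sides at F = (28.900, -17.500). That places the tangent points at T = (33.600, -17.500) on LT and U = (28.900, -22.200) on UV. Then |RT| = |T − R| = 37.884.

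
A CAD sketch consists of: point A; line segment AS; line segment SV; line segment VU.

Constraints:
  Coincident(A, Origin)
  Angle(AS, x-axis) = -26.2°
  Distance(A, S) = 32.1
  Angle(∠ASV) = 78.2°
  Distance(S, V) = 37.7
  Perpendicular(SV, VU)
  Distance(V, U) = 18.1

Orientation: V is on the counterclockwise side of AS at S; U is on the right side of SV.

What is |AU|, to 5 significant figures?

58.496

A is at the origin; AS runs at -26.2° with length 32.1, so S = 32.1·(cos -26.2°, sin -26.2°) = (28.802, -14.172). ∠ASV = 78.2°, so SV runs at -26.2° + (180° − 78.2°) = 75.600° from the x-axis; with |SV| = 37.7, V = S + 37.7·(cos 75.600°, sin 75.600°) = (38.178, 22.343). SV ⟂ VU; with |VU| = 18.1 on the right of SV, U = V + 18.1·(0.96858, -0.24869) = (55.709, 17.842). Then |AU| = |U − A| = 58.496.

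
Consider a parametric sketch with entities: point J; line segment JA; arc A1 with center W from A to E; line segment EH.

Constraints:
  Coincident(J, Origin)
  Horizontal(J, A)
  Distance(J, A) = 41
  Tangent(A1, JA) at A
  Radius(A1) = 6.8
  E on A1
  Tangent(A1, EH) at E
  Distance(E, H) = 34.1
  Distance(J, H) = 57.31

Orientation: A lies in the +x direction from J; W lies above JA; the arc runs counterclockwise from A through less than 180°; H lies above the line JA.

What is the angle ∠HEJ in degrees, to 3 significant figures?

86.3°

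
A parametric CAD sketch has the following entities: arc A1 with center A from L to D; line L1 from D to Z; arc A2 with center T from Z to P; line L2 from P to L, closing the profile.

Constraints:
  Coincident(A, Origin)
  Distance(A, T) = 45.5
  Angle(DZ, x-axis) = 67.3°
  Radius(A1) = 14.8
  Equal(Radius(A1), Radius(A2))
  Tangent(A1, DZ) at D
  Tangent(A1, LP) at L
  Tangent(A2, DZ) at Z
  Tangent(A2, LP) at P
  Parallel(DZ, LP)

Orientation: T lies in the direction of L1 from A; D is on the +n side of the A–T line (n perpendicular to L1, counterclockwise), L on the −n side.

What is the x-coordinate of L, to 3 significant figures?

13.7

A is at the origin and T lies 45.5 along u from A, so T = 45.5·u = (17.6, 42.0). Tangency of A1 to both parallel lines with radius 14.8 puts D and L at A ± 14.8·n: D = (-13.7, 5.71), L = (13.7, -5.71). So L.x = 13.7.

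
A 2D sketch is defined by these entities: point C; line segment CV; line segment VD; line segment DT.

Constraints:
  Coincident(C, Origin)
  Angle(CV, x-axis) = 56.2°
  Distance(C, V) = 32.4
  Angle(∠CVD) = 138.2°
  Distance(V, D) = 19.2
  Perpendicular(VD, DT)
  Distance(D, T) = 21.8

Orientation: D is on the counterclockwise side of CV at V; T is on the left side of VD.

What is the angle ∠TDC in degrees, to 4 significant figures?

63.52°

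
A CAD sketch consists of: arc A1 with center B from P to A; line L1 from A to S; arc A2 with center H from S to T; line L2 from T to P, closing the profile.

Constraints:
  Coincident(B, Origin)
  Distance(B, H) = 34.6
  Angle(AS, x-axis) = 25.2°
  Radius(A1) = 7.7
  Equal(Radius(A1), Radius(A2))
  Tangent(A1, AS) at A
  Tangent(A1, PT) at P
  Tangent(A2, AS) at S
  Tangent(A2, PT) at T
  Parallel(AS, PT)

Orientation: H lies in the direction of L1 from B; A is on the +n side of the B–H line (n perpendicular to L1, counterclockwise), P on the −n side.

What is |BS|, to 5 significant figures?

35.446

The slot axis is L1's direction at 25.2°, so u = (cos 25.2°, sin 25.2°) = (0.90483, 0.42578) and n = (−sin 25.2°, cos 25.2°) = (-0.42578, 0.90483). B is at the origin and H lies 34.6 along u from B, so H = 34.6·u = (31.307, 14.732). Tangency of A1 to both parallel lines with radius 7.7 puts A and P at B ± 7.7·n: A = (-3.2785, 6.9672), P = (3.2785, -6.9672). Equal radii place S and T the same way about H: S = H + 7.7·n = (28.029, 21.699), T = H − 7.7·n = (34.586, 7.7648). Then |BS| = |S − B| = 35.446.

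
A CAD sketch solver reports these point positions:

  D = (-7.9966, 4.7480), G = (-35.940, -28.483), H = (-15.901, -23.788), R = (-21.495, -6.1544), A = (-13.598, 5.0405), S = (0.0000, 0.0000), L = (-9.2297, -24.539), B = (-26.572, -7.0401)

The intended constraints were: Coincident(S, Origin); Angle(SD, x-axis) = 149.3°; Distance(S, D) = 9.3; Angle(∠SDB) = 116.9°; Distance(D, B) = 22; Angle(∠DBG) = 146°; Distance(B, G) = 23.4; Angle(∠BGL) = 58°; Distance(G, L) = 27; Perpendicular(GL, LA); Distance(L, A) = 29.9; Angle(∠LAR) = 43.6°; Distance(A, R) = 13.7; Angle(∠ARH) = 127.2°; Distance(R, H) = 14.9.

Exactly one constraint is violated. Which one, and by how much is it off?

Distance(R, H) = 14.9 — off by 3.60.

S = (0.00, 0.00) ✓; SD at 149.3° ✓; |SD| = 9.300 ✓; ∠SDB = 116.9° ✓; |DB| = 22.00 ✓; ∠DBG = 146.0° ✓; |BG| = 23.40 ✓; ∠BGL = 58.00° ✓; |GL| = 27.00 ✓; ∠(GL, LA) = 90.00° ✓; |LA| = 29.90 ✓; ∠LAR = 43.60° ✓; |AR| = 13.70 ✓; ∠ARH = 127.2° ✓; |RH| = 18.50 ✗.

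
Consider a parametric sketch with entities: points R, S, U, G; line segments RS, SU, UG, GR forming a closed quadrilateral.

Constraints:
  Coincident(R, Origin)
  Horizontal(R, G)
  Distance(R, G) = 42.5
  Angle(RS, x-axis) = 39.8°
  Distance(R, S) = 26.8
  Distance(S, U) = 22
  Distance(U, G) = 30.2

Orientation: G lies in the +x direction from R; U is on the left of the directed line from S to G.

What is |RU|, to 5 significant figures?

48.766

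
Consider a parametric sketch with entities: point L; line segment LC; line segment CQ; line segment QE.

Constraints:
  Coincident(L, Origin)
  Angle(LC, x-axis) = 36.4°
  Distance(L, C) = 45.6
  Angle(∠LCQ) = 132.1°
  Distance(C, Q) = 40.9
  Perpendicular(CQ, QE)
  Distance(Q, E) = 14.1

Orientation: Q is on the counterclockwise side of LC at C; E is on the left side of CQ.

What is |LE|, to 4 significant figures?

74.15

L is at the origin; LC runs at 36.4° with length 45.6, so C = 45.6·(cos 36.4°, sin 36.4°) = (36.70, 27.06). ∠LCQ = 132.1°, so CQ runs at 36.4° + (180° − 132.1°) = 84.30° from the x-axis; with |CQ| = 40.9, Q = C + 40.9·(cos 84.30°, sin 84.30°) = (40.77, 67.76). CQ is perpendicular to QE; with |QE| = 14.1 on the left of CQ, E = Q + 14.1·(-0.9951, 0.09932) = (26.74, 69.16). Then |LE| = |E − L| = 74.15.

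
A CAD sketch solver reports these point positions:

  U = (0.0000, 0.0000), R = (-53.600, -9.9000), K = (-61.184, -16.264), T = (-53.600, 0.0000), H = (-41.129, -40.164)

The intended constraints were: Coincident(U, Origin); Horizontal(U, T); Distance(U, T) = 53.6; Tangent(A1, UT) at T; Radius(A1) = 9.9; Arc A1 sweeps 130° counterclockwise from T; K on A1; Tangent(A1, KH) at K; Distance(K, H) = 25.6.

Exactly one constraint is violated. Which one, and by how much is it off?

Distance(K, H) = 25.6 — off by 5.60.

U = (0.00, 0.00) ✓; U.y = 0.00, T.y = 0.00 ✓; |UT| = 53.60 ✓; ∠(RT, TU) = 90.00° ✓; |RT| = 9.900 ✓; bearing(R→K) − bearing(R→T) = 130.0° ✓; |RK| = 9.900 ✓; ∠(RK, KH) = 90.00° ✓; |KH| = 31.20 ✗.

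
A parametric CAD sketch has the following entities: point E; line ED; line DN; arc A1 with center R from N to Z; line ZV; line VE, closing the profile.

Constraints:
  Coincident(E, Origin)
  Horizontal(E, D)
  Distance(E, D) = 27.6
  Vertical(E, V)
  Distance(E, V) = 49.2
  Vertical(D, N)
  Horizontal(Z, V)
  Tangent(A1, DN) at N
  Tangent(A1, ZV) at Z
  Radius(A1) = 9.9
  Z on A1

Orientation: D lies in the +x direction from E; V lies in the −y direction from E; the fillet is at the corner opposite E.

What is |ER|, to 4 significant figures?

43.10

E is at the origin; E and D share the same y with |ED| = 27.6 and D on the +x side, so D = (27.60, 0.000). EV is vertical with |EV| = 49.2 and V on the −y side, so V = (0.000, -49.20). The virtual corner opposite E is at (27.60, -49.20). A1 meets DN tangentially, so RN is at right angles to DN and since A1 is tangent to ZV there, RZ ⟂ ZV, with radius 9.9, so the center R sits 9.9 in from both sides at R = (17.70, -39.30). Then |ER| = |R − E| = 43.10.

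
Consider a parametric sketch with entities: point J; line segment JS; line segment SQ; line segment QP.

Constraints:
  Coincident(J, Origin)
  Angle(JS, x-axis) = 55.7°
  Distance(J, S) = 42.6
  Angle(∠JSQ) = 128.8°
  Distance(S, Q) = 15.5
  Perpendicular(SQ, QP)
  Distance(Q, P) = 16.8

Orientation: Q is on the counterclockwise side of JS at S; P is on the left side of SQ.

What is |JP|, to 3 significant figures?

45.3

∠JSQ = 128.8°, so SQ runs at 55.7° + (180° − 128.8°) = 107° from the x-axis; with |SQ| = 15.5, Q = S + 15.5·(cos 107°, sin 107°) = (19.5, 50.0). SQ is perpendicular to QP; with |QP| = 16.8 on the left of SQ, P = Q + 16.8·(-0.957, -0.291) = (3.43, 45.1). Then |JP| = |P − J| = 45.3.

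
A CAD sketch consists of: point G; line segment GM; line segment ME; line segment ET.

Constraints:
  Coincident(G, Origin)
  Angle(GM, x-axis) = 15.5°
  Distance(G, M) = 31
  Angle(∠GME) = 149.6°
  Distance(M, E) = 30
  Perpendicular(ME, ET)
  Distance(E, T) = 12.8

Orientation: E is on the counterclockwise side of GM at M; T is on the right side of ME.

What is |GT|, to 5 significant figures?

63.488

G is at the origin; GM runs at 15.5° with length 31.0, so M = 31.0·(cos 15.5°, sin 15.5°) = (29.873, 8.2844). ∠GME = 149.6°, so ME runs at 15.5° + (180° − 149.6°) = 45.900° from the x-axis; with |ME| = 30.0, E = M + 30.0·(cos 45.900°, sin 45.900°) = (50.750, 29.828). ME is perpendicular to ET; with |ET| = 12.8 on the right of ME, T = E + 12.8·(0.71813, -0.69591) = (59.942, 20.920). Then |GT| = |T − G| = 63.488.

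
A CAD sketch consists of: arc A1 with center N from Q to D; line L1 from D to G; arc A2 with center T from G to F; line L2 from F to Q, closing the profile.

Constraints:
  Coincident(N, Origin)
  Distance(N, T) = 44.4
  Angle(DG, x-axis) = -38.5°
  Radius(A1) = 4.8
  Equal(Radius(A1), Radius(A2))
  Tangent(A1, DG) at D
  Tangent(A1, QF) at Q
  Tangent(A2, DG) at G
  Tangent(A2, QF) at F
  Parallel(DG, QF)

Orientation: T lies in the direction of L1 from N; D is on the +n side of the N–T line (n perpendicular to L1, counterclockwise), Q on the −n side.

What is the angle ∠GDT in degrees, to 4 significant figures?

6.170°

Tangency of A1 to both parallel lines with radius 4.8 puts D and Q at N ± 4.8·n: D = (2.988, 3.757), Q = (-2.988, -3.757). Equal radii place G and F the same way about T: G = T + 4.8·n = (37.74, -23.88), F = T − 4.8·n = (31.76, -31.40). Then cos ∠GDT = DG·DT / (|DG||DT|), giving 6.170°.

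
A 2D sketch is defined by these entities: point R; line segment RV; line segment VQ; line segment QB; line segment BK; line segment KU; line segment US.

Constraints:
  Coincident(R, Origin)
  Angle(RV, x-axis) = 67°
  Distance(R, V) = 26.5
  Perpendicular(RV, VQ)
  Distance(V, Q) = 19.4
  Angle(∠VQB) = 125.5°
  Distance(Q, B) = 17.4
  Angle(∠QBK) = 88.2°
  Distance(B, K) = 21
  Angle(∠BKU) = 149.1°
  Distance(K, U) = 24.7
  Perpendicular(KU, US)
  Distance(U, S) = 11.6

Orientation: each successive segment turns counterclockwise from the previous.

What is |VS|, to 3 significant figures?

20.3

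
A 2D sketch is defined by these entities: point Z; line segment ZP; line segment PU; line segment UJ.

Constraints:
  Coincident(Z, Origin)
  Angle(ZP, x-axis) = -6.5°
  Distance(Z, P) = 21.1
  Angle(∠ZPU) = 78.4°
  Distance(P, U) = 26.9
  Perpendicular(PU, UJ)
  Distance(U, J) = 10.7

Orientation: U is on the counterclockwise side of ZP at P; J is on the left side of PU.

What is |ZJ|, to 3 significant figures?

24.8

∠ZPU = 78.4°, so PU runs at -6.5° + (180° − 78.4°) = 95.1° from the x-axis; with |PU| = 26.9, U = P + 26.9·(cos 95.1°, sin 95.1°) = (18.6, 24.4). PU is perpendicular to UJ; with |UJ| = 10.7 on the left of PU, J = U + 10.7·(-0.996, -0.0889) = (7.92, 23.5). Then |ZJ| = |J − Z| = 24.8.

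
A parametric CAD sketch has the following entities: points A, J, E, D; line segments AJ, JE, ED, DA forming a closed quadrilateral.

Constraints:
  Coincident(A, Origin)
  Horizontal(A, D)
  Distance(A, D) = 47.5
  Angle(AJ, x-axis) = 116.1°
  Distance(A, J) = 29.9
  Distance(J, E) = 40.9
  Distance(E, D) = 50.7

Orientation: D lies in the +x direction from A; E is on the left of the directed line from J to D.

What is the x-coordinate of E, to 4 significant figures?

23.63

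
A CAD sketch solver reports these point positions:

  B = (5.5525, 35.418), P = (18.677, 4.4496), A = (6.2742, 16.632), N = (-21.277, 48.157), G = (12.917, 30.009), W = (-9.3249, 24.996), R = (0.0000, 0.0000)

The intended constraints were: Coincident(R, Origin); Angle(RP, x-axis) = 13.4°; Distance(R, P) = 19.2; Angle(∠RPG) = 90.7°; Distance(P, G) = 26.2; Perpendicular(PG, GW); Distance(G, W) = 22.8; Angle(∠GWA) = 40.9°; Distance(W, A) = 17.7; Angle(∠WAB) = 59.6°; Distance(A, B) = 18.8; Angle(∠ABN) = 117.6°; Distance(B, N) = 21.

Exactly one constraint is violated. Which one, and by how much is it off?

Distance(B, N) = 21 — off by 8.70.

R = (0.00, 0.00) ✓; RP at 13.40° ✓; |RP| = 19.20 ✓; ∠RPG = 90.70° ✓; |PG| = 26.20 ✓; ∠(PG, GW) = 90.00° ✓; |GW| = 22.80 ✓; ∠GWA = 40.90° ✓; |WA| = 17.70 ✓; ∠WAB = 59.60° ✓; |AB| = 18.80 ✓; ∠ABN = 117.6° ✓; |BN| = 29.70 ✗.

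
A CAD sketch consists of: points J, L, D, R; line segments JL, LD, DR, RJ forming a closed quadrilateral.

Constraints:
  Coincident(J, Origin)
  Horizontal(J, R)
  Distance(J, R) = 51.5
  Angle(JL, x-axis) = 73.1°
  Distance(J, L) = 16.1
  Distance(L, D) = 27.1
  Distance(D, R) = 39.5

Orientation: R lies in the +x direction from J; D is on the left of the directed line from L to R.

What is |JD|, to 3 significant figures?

41.0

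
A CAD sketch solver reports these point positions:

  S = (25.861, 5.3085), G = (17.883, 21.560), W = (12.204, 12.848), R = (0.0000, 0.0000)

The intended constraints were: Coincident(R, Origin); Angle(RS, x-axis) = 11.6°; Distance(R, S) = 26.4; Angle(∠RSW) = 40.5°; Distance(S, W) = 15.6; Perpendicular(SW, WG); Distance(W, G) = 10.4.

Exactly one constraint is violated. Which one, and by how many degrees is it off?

Perpendicular(SW, WG) — off by 4.20°.

R = (0.00, 0.00) ✓; RS at 11.60° ✓; |RS| = 26.40 ✓; ∠RSW = 40.50° ✓; |SW| = 15.60 ✓; ∠(SW, WG) = 94.20° ✗; |WG| = 10.40 ✓.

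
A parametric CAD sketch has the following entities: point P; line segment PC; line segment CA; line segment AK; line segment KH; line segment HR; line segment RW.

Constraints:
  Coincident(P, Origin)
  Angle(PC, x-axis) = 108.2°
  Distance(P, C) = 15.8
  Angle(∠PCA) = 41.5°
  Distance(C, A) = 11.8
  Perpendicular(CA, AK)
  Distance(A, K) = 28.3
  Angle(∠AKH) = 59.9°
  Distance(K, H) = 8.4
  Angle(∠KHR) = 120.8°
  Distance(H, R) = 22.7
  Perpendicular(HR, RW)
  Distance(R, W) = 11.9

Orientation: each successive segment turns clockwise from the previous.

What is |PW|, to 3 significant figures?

10.2

∠KHR = 120.8° gives HR at 60.4° from the x-axis; with |HR| = 22.7, R = (-1.96, 11.7). The perpendicularity gives RW at right angles to HR, so RW runs at -29.6°; with |RW| = 11.9, W = (8.39, 5.79). Then |PW| = |W − P| = 10.2.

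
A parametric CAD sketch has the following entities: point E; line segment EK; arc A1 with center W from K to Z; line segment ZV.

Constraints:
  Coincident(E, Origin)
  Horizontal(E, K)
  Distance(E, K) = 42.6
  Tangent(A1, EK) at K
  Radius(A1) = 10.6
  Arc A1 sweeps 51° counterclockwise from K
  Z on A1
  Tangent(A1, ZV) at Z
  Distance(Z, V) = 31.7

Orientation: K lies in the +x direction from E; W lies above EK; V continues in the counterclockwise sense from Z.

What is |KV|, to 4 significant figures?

40.13

E is at the origin; EK is horizontal with |EK| = 42.6 and K on the +x side, so K = (42.60, 0.000). Tangency of A1 to EK means the radius WK is perpendicular to EK, so W = K + (0, 10.6) = (42.60, 10.60). On A1, K sits at bearing -90° from W; a 51° counterclockwise sweep puts Z at bearing -39°, so Z = W + 10.6·(cos -39°, sin -39°) = (50.84, 3.929). Tangency of A1 to ZV means the radius WZ is perpendicular to ZV, so ZV runs along (−sin -39°, cos -39°); with |ZV| = 31.7, V = (70.79, 28.56). Then |KV| = |V − K| = 40.13.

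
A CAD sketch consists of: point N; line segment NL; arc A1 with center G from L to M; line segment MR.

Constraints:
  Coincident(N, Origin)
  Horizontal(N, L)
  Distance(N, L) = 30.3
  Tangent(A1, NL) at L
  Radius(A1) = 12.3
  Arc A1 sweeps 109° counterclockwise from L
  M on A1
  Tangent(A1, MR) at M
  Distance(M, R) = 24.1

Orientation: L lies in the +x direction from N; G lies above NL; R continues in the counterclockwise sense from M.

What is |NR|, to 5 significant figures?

51.864

On A1, L sits at bearing -90° from G; a 109° counterclockwise sweep puts M at bearing 19°, so M = G + 12.3·(cos 19°, sin 19°) = (41.930, 16.304). Tangency of A1 to MR means the radius GM is perpendicular to MR, so MR runs along (−sin 19°, cos 19°); with |MR| = 24.1, R = (34.084, 39.091). Then |NR| = |R − N| = 51.864.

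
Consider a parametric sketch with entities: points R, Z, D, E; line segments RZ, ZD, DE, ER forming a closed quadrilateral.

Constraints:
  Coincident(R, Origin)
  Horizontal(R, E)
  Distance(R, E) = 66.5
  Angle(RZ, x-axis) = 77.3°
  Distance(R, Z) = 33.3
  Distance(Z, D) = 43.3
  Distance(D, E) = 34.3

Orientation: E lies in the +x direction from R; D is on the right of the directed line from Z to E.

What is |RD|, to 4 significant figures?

32.45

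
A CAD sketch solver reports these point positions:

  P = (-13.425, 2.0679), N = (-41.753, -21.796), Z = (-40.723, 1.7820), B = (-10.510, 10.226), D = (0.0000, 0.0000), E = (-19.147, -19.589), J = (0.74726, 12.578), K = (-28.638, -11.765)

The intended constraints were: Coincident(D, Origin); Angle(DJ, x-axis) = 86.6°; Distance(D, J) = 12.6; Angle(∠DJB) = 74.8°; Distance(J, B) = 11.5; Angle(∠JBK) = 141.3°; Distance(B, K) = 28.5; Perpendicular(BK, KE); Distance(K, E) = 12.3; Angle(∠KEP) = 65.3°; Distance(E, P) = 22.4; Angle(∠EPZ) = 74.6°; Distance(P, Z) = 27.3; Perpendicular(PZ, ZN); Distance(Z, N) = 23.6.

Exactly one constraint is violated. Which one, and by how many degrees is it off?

Perpendicular(PZ, ZN) — off by 3.10°.

D = (0.00, 0.00) ✓; DJ at 86.60° ✓; |DJ| = 12.60 ✓; ∠DJB = 74.80° ✓; |JB| = 11.50 ✓; ∠JBK = 141.3° ✓; |BK| = 28.50 ✓; ∠(BK, KE) = 90.00° ✓; |KE| = 12.30 ✓; ∠KEP = 65.30° ✓; |EP| = 22.40 ✓; ∠EPZ = 74.60° ✓; |PZ| = 27.30 ✓; ∠(PZ, ZN) = 86.90° ✗; |ZN| = 23.60 ✓.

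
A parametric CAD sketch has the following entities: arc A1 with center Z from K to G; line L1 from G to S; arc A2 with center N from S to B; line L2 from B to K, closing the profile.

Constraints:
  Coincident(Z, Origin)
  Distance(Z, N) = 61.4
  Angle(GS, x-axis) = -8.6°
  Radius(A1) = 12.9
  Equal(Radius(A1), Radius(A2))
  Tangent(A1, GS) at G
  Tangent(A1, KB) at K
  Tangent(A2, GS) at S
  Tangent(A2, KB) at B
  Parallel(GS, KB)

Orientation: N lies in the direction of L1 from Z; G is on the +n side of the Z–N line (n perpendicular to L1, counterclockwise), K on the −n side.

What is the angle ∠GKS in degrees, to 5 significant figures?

67.208°

Tangency of A1 to both parallel lines with radius 12.9 puts G and K at Z ± 12.9·n: G = (1.9290, 12.755), K = (-1.9290, -12.755). Equal radii place S and B the same way about N: S = N + 12.9·n = (62.639, 3.5735), B = N − 12.9·n = (58.781, -21.936). Then cos ∠GKS = KG·KS / (|KG||KS|), giving 67.208°.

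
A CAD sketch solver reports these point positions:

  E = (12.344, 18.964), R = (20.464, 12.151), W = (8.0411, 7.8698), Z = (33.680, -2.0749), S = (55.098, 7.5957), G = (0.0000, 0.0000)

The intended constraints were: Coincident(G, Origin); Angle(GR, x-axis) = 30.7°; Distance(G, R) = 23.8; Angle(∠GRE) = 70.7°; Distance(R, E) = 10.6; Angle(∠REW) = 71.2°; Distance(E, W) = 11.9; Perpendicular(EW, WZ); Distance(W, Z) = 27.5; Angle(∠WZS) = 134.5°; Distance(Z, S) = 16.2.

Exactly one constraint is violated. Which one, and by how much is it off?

Distance(Z, S) = 16.2 — off by 7.30.

G = (0.00, 0.00) ✓; GR at 30.70° ✓; |GR| = 23.80 ✓; ∠GRE = 70.70° ✓; |RE| = 10.60 ✓; ∠REW = 71.20° ✓; |EW| = 11.90 ✓; ∠(EW, WZ) = 90.00° ✓; |WZ| = 27.50 ✓; ∠WZS = 134.5° ✓; |ZS| = 23.50 ✗.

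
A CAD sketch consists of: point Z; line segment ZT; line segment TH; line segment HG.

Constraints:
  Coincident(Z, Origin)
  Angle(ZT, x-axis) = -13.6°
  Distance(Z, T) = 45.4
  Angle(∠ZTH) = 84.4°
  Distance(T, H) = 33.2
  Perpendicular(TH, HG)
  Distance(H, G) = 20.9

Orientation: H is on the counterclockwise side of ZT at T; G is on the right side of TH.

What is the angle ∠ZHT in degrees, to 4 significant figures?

57.51°

Z is at the origin; ZT runs at -13.6° with length 45.4, so T = 45.4·(cos -13.6°, sin -13.6°) = (44.13, -10.68). ∠ZTH = 84.4°, so TH runs at -13.6° + (180° − 84.4°) = 82.00° from the x-axis; with |TH| = 33.2, H = T + 33.2·(cos 82.00°, sin 82.00°) = (48.75, 22.20). Then cos ∠ZHT = HZ·HT / (|HZ||HT|), giving 57.51°.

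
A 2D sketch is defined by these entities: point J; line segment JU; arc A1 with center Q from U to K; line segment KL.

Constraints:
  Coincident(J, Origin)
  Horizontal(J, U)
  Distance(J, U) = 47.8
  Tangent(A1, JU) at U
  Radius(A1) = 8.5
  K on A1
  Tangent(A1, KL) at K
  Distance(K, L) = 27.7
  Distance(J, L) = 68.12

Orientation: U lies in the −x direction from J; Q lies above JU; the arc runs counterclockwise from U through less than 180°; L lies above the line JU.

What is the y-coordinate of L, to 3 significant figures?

35.6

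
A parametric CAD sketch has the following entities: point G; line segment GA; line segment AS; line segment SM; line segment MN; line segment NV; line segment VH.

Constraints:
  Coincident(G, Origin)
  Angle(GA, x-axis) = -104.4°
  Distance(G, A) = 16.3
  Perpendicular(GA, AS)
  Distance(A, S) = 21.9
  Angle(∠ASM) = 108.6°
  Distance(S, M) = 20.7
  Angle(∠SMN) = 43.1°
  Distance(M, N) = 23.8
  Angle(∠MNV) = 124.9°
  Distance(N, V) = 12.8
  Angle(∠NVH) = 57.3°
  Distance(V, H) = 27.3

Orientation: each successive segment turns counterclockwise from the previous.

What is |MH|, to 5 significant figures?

12.169

∠MNV = 124.9° gives NV at -111.00° from the x-axis; with |NV| = 12.8, V = (0.74219, -21.541). ∠NVH = 57.3° gives VH at 11.700° from the x-axis; with |VH| = 27.3, H = (27.475, -16.005). Then |MH| = |H − M| = 12.169.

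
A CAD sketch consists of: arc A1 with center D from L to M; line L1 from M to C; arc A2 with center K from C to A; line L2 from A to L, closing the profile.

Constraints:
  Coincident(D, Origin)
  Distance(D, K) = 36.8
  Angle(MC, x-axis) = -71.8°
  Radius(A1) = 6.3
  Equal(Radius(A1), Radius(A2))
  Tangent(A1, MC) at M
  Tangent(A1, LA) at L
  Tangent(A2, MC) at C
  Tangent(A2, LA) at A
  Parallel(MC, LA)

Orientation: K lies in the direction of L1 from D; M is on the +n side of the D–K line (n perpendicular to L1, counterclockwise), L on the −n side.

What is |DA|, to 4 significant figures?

37.34

The slot axis is L1's direction at -71.8°, so u = (cos -71.8°, sin -71.8°) = (0.3123, -0.9500) and n = (−sin -71.8°, cos -71.8°) = (0.9500, 0.3123). D is at the origin and K lies 36.8 along u from D, so K = 36.8·u = (11.49, -34.96). Tangency of A1 to both parallel lines with radius 6.3 puts M and L at D ± 6.3·n: M = (5.985, 1.968), L = (-5.985, -1.968). Equal radii place C and A the same way about K: C = K + 6.3·n = (17.48, -32.99), A = K − 6.3·n = (5.509, -36.93). Then |DA| = |A − D| = 37.34.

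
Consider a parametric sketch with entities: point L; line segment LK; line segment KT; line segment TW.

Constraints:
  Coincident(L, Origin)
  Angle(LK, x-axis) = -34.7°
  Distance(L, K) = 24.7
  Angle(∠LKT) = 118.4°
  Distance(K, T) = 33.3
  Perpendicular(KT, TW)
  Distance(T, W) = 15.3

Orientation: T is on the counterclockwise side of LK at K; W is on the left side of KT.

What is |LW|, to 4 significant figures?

45.50

L is at the origin; LK runs at -34.7° with length 24.7, so K = 24.7·(cos -34.7°, sin -34.7°) = (20.31, -14.06). ∠LKT = 118.4°, so KT runs at -34.7° + (180° − 118.4°) = 26.90° from the x-axis; with |KT| = 33.3, T = K + 33.3·(cos 26.90°, sin 26.90°) = (50.00, 1.005). KT is perpendicular to TW; with |TW| = 15.3 on the left of KT, W = T + 15.3·(-0.4524, 0.8918) = (43.08, 14.65). Then |LW| = |W − L| = 45.50.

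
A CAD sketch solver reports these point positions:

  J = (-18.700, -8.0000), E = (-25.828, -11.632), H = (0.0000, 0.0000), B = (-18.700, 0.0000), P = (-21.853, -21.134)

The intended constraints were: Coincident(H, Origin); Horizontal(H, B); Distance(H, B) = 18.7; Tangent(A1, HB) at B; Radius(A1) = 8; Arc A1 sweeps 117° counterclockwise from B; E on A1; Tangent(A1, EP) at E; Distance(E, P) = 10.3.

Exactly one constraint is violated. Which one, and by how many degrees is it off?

Tangent(A1, EP) at E — off by 4.30°.

H = (0.00, 0.00) ✓; H.y = 0.00, B.y = 0.00 ✓; |HB| = 18.70 ✓; ∠(JB, BH) = 90.00° ✓; |JB| = 8.000 ✓; bearing(J→E) − bearing(J→B) = 117.0° ✓; |JE| = 8.000 ✓; ∠(JE, EP) = 94.30° ✗; |EP| = 10.30 ✓.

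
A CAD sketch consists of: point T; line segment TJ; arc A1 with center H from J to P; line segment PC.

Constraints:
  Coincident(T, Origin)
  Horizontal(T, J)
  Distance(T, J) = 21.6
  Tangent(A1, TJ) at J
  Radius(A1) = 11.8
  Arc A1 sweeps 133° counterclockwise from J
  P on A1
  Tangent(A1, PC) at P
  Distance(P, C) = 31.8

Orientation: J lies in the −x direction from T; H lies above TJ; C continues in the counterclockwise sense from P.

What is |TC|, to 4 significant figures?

55.31

T is at the origin; T and J share the same y with |TJ| = 21.6 and J on the −x side, so J = (-21.60, 0.000). The tangent condition forces HJ to be normal to TJ, so H = J + (0, 11.8) = (-21.60, 11.80). On A1, J sits at bearing -90° from H; a 133° counterclockwise sweep puts P at bearing 43°, so P = H + 11.8·(cos 43°, sin 43°) = (-12.97, 19.85). Since A1 is tangent to PC there, HP ⟂ PC, so PC runs along (−sin 43°, cos 43°); with |PC| = 31.8, C = (-34.66, 43.10). Then |TC| = |C − T| = 55.31.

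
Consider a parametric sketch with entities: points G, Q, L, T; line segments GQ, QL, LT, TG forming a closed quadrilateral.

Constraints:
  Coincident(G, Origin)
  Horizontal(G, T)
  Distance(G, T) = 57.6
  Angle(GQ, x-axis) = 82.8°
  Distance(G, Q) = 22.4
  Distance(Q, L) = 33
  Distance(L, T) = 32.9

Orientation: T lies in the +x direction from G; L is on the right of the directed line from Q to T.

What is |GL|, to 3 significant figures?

24.9

G is at the origin; GT is horizontal with |GT| = 57.6 and T in +x, so T = (57.6, 0). GQ runs at 82.8° with |GQ| = 22.4, so Q = (2.81, 22.2). L is determined by |QL| = 33.0 and |LT| = 32.9 together: it lies at the intersection of circle(Q, 33.0) and circle(T, 32.9). With |QT| = 59.1, the foot of the radical line on QT is 29.6 from Q and the perpendicular offset is √(33.0² − 29.6²) = 14.5. Taking the right-of-QT solution: L = (24.8, -2.39).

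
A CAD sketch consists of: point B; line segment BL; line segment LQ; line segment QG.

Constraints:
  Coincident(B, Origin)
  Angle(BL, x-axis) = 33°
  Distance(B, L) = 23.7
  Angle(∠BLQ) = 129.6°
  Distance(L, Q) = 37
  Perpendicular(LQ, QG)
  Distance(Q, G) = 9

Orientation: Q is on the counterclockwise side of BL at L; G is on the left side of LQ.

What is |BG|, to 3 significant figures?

52.9

B is at the origin; BL runs at 33.0° with length 23.7, so L = 23.7·(cos 33.0°, sin 33.0°) = (19.9, 12.9). ∠BLQ = 129.6°, so LQ runs at 33.0° + (180° − 129.6°) = 83.4° from the x-axis; with |LQ| = 37.0, Q = L + 37.0·(cos 83.4°, sin 83.4°) = (24.1, 49.7). The perpendicularity gives QG at right angles to LQ; with |QG| = 9.0 on the left of LQ, G = Q + 9.0·(-0.993, 0.115) = (15.2, 50.7). Then |BG| = |G − B| = 52.9.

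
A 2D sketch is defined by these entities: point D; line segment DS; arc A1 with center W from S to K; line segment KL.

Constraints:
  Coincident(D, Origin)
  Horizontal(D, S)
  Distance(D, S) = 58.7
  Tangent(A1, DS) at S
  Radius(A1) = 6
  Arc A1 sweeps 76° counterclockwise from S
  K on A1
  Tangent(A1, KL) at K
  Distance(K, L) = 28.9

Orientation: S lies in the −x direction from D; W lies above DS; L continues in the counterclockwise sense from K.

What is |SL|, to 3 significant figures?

35.0

On A1, S sits at bearing -90° from W; a 76° counterclockwise sweep puts K at bearing -14°, so K = W + 6.0·(cos -14°, sin -14°) = (-52.9, 4.55). The tangent condition forces WK to be normal to KL, so KL runs along (−sin -14°, cos -14°); with |KL| = 28.9, L = (-45.9, 32.6). Then |SL| = |L − S| = 35.0.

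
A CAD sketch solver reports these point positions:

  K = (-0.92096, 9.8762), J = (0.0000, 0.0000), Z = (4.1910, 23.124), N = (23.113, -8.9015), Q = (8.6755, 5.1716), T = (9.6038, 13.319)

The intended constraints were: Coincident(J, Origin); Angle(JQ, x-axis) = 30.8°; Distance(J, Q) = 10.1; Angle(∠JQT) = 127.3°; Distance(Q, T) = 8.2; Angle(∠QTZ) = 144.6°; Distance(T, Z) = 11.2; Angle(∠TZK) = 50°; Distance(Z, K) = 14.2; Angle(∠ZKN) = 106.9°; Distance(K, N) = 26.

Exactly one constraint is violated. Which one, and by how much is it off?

Distance(K, N) = 26 — off by 4.50.

J = (0.00, 0.00) ✓; JQ at 30.80° ✓; |JQ| = 10.10 ✓; ∠JQT = 127.3° ✓; |QT| = 8.200 ✓; ∠QTZ = 144.6° ✓; |TZ| = 11.20 ✓; ∠TZK = 50.00° ✓; |ZK| = 14.20 ✓; ∠ZKN = 106.9° ✓; |KN| = 30.50 ✗.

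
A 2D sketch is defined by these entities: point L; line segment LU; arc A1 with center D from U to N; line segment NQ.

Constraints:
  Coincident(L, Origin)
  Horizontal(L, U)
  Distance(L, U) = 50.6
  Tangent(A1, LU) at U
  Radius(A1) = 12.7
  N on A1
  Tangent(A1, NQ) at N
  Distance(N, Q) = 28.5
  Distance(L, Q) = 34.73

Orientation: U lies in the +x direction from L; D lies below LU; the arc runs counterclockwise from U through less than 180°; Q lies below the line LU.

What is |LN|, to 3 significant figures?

41.1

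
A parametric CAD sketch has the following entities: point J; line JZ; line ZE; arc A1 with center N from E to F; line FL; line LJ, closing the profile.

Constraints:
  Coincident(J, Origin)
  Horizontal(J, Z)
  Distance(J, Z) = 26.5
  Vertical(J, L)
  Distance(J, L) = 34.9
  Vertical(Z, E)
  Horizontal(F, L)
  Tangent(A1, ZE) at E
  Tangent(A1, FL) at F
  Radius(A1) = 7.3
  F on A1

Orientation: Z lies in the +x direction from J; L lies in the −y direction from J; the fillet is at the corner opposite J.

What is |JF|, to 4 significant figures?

39.83

J is at the origin; J and Z share the same y with |JZ| = 26.5 and Z on the +x side, so Z = (26.50, 0.000). JL is vertical with |JL| = 34.9 and L on the −y side, so L = (0.000, -34.90). The virtual corner opposite J is at (26.50, -34.90). Tangency of A1 to ZE means the radius NE is perpendicular to ZE and A1 meets FL tangentially, so NF is at right angles to FL, with radius 7.3, so the center N sits 7.3 in from both sides at N = (19.20, -27.60). That places the tangent points at E = (26.50, -27.60) on ZE and F = (19.20, -34.90) on FL. Then |JF| = |F − J| = 39.83.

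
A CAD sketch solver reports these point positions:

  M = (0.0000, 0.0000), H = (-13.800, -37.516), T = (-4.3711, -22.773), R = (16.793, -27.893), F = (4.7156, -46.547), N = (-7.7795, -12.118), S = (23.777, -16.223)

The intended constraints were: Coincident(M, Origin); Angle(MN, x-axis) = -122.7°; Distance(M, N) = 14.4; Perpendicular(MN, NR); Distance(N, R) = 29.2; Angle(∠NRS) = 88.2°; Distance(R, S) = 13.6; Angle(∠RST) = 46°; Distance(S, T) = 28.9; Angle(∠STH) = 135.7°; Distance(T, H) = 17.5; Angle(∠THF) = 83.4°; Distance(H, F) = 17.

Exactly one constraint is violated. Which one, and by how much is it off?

Distance(H, F) = 17 — off by 3.60.

M = (0.00, 0.00) ✓; MN at -122.7° ✓; |MN| = 14.40 ✓; ∠(MN, NR) = 90.00° ✓; |NR| = 29.20 ✓; ∠NRS = 88.20° ✓; |RS| = 13.60 ✓; ∠RST = 46.00° ✓; |ST| = 28.90 ✓; ∠STH = 135.7° ✓; |TH| = 17.50 ✓; ∠THF = 83.40° ✓; |HF| = 20.60 ✗.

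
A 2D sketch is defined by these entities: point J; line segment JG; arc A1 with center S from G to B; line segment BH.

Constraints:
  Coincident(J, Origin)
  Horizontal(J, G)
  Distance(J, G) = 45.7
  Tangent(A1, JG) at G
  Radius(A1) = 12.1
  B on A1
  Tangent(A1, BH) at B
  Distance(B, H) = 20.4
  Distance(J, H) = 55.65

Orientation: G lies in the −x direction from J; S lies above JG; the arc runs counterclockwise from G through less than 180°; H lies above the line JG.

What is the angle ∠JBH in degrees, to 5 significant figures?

139.58°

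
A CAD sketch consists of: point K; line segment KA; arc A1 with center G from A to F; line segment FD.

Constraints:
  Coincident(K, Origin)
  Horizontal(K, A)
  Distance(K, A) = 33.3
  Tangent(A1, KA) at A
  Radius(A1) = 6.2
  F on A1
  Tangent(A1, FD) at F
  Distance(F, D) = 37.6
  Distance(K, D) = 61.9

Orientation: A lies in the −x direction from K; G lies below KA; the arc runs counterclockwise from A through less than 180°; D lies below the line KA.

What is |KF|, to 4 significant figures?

39.78

K is at the origin; K and A share the same y with |KA| = 33.3 and A on the −x side, so A = (-33.30, 0.000). Since A1 is tangent to KA there, GA ⟂ KA, so G = A + (0, -6.2) = (-33.30, -6.200). Since GF ⟂ FD (tangency), |GD| = √(6.2² + 37.6²) = 38.11 regardless of where F sits on A1. So D lies on both circle(K, 61.9) and circle(G, 38.11); the below-KA intersection is D = (-45.05, -42.45). F is the foot of the tangent from D: F = (-39.43, -5.273).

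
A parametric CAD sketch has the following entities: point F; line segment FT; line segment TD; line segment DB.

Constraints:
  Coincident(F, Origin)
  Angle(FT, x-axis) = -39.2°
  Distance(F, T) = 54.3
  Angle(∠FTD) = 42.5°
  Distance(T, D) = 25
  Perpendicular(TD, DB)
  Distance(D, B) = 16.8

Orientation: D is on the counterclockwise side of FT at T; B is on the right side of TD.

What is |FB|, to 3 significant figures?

55.6

F is at the origin; FT runs at -39.2° with length 54.3, so T = 54.3·(cos -39.2°, sin -39.2°) = (42.1, -34.3). ∠FTD = 42.5°, so TD runs at -39.2° + (180° − 42.5°) = 98.3° from the x-axis; with |TD| = 25.0, D = T + 25.0·(cos 98.3°, sin 98.3°) = (38.5, -9.58). TD is perpendicular to DB; with |DB| = 16.8 on the right of TD, B = D + 16.8·(0.990, 0.144) = (55.1, -7.16). Then |FB| = |B − F| = 55.6.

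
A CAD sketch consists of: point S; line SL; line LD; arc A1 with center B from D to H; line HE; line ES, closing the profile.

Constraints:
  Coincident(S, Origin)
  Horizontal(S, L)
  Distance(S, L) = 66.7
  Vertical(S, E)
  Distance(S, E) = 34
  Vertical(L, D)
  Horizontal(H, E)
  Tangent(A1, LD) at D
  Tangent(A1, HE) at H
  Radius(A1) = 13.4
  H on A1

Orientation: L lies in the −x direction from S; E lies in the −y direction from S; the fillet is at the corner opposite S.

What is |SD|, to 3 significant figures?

69.8

S is at the origin; S and L share the same y with |SL| = 66.7 and L on the −x side, so L = (-66.7, 0.00). SE is vertical with |SE| = 34.0 and E on the −y side, so E = (0.00, -34.0). The virtual corner opposite S is at (-66.7, -34.0). A1 meets LD tangentially, so BD is at right angles to LD and the tangent condition forces BH to be normal to HE, with radius 13.4, so the center B sits 13.4 in from both sides at B = (-53.3, -20.6). That places the tangent points at D = (-66.7, -20.6) on LD and H = (-53.3, -34.0) on HE. Then |SD| = |D − S| = 69.8.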